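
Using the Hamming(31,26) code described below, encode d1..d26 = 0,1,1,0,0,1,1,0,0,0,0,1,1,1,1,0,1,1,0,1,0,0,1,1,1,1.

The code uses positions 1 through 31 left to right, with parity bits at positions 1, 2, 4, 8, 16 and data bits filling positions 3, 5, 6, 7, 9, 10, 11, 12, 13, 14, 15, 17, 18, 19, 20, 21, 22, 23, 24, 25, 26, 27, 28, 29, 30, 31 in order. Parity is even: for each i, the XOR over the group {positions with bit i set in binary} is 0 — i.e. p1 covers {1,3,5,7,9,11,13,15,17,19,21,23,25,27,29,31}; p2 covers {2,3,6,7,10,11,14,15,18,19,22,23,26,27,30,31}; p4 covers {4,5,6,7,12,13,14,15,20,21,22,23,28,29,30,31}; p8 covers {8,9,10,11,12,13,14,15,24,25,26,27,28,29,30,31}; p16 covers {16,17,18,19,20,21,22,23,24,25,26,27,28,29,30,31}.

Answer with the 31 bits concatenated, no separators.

Place data at non-parity positions: p1 p2 0 p4 1 1 0 p8 0 1 1 0 0 0 0 p16 1 1 1 1 0 1 1 0 1 0 0 1 1 1 1
p1 (pos 1,3,5,7,9,11,13,15,17,19,21,23,25,27,29,31): XOR of data positions = 0⊕1⊕0⊕0⊕1⊕0⊕0⊕1⊕1⊕0⊕1⊕1⊕0⊕1⊕1 = 0
p2 (pos 2,3,6,7,10,11,14,15,18,19,22,23,26,27,30,31): XOR of data positions = 0⊕1⊕0⊕1⊕1⊕0⊕0⊕1⊕1⊕1⊕1⊕0⊕0⊕1⊕1 = 1
p4 (pos 4,5,6,7,12,13,14,15,20,21,22,23,28,29,30,31): XOR of data positions = 1⊕1⊕0⊕0⊕0⊕0⊕0⊕1⊕0⊕1⊕1⊕1⊕1⊕1⊕1 = 1
p8 (pos 8,9,10,11,12,13,14,15,24,25,26,27,28,29,30,31): XOR of data positions = 0⊕1⊕1⊕0⊕0⊕0⊕0⊕0⊕1⊕0⊕0⊕1⊕1⊕1⊕1 = 1
p16 (pos 16,17,18,19,20,21,22,23,24,25,26,27,28,29,30,31): XOR of data positions = 1⊕1⊕1⊕1⊕0⊕1⊕1⊕0⊕1⊕0⊕0⊕1⊕1⊕1⊕1 = 1
Codeword: 0101110101100001111101101001111

0101110101100001111101101001111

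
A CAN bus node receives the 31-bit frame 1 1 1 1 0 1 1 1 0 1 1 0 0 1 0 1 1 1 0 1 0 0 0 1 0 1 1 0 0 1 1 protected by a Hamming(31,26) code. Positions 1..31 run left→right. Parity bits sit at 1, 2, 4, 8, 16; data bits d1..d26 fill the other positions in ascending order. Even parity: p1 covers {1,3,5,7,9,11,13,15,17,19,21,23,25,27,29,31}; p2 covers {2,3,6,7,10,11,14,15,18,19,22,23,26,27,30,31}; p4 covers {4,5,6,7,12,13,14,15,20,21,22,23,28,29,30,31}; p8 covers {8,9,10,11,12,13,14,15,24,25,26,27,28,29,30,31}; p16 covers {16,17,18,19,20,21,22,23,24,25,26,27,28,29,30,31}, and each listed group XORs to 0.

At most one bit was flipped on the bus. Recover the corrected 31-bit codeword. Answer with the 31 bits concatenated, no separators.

s1 (pos 1,3,5,7,9,11,13,15,17,19,21,23,25,27,29,31): 1⊕1⊕0⊕1⊕0⊕1⊕0⊕0⊕1⊕0⊕0⊕0⊕0⊕1⊕0⊕1 = 1
s2 (pos 2,3,6,7,10,11,14,15,18,19,22,23,26,27,30,31): 1⊕1⊕1⊕1⊕1⊕1⊕1⊕0⊕1⊕0⊕0⊕0⊕1⊕1⊕1⊕1 = 0
s4 (pos 4,5,6,7,12,13,14,15,20,21,22,23,28,29,30,31): 1⊕0⊕1⊕1⊕0⊕0⊕1⊕0⊕1⊕0⊕0⊕0⊕0⊕0⊕1⊕1 = 1
s8 (pos 8,9,10,11,12,13,14,15,24,25,26,27,28,29,30,31): 1⊕0⊕1⊕1⊕0⊕0⊕1⊕0⊕1⊕0⊕1⊕1⊕0⊕0⊕1⊕1 = 1
s16 (pos 16,17,18,19,20,21,22,23,24,25,26,27,28,29,30,31): 1⊕1⊕1⊕0⊕1⊕0⊕0⊕0⊕1⊕0⊕1⊕1⊕0⊕0⊕1⊕1 = 1
Syndrome s16…s1 = 11101 → error at position 29.
Flip position 29: 1111011101100101110100010110011 → 1111011101100101110100010110111

1111011101100101110100010110111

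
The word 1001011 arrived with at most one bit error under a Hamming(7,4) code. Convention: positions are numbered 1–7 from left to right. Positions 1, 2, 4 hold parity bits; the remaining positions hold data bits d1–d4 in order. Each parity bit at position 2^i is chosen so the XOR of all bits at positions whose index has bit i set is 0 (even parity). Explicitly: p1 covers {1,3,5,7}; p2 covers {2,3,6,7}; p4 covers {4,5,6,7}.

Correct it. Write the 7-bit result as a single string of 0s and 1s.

s1 (pos 1,3,5,7): 1⊕0⊕0⊕1 = 0
s2 (pos 2,3,6,7): 0⊕0⊕1⊕1 = 0
s4 (pos 4,5,6,7): 1⊕0⊕1⊕1 = 1
Syndrome s4…s1 = 100 → error at position 4.
Flip position 4: 1001011 → 1000011

1000011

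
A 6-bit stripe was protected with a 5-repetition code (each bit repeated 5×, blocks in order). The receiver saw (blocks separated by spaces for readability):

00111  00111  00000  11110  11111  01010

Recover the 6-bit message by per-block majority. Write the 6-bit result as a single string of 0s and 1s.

110110

Block 1 (00111): 3 ones → 1
Block 2 (00111): 3 ones → 1
Block 3 (00000): 0 ones → 0
Block 4 (11110): 4 ones → 1
Block 5 (11111): 5 ones → 1
Block 6 (01010): 2 ones → 0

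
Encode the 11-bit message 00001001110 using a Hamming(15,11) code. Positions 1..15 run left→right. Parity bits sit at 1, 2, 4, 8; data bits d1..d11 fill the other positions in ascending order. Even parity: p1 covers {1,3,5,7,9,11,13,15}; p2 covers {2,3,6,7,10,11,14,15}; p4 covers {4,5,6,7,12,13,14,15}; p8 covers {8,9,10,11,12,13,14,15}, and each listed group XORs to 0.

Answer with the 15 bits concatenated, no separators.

010100001001110

Place data at non-parity positions: p1 p2 0 p4 0 0 0 p8 1 0 0 1 1 1 0
p1 (pos 1,3,5,7,9,11,13,15): XOR of data positions = 0⊕0⊕0⊕1⊕0⊕1⊕0 = 0
p2 (pos 2,3,6,7,10,11,14,15): XOR of data positions = 0⊕0⊕0⊕0⊕0⊕1⊕0 = 1
p4 (pos 4,5,6,7,12,13,14,15): XOR of data positions = 0⊕0⊕0⊕1⊕1⊕1⊕0 = 1
p8 (pos 8,9,10,11,12,13,14,15): XOR of data positions = 1⊕0⊕0⊕1⊕1⊕1⊕0 = 0
Codeword: 010100001001110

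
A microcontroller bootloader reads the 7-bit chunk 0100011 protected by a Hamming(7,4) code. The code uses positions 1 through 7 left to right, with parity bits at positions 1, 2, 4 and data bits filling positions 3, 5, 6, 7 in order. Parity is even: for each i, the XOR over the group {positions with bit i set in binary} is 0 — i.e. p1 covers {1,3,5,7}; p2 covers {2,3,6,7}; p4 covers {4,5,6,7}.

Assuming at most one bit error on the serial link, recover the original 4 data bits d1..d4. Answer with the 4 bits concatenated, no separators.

s1 (pos 1,3,5,7): 0⊕0⊕0⊕1 = 1
s2 (pos 2,3,6,7): 1⊕0⊕1⊕1 = 1
s4 (pos 4,5,6,7): 0⊕0⊕1⊕1 = 0
Syndrome s4…s1 = 011 → error at position 3.
Flip position 3: 0100011 → 0110011
Read data bits from positions 3,5,6,7: 1011

1011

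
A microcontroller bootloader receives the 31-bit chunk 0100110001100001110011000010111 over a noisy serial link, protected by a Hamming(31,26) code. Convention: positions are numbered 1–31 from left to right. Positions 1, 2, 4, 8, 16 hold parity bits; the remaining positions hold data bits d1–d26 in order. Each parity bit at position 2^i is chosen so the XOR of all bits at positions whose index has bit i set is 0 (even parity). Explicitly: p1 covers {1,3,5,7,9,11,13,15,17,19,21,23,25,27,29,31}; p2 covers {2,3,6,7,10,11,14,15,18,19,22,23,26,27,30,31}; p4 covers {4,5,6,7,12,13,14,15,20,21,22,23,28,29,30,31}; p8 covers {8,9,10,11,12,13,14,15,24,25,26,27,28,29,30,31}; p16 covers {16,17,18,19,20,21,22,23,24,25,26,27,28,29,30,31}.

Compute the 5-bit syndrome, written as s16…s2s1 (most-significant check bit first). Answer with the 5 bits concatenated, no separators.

10111

s1 (pos 1,3,5,7,9,11,13,15,17,19,21,23,25,27,29,31): 0⊕0⊕1⊕0⊕0⊕1⊕0⊕0⊕1⊕0⊕1⊕0⊕0⊕1⊕1⊕1 = 1
s2 (pos 2,3,6,7,10,11,14,15,18,19,22,23,26,27,30,31): 1⊕0⊕1⊕0⊕1⊕1⊕0⊕0⊕1⊕0⊕1⊕0⊕0⊕1⊕1⊕1 = 1
s4 (pos 4,5,6,7,12,13,14,15,20,21,22,23,28,29,30,31): 0⊕1⊕1⊕0⊕0⊕0⊕0⊕0⊕0⊕1⊕1⊕0⊕0⊕1⊕1⊕1 = 1
s8 (pos 8,9,10,11,12,13,14,15,24,25,26,27,28,29,30,31): 0⊕0⊕1⊕1⊕0⊕0⊕0⊕0⊕0⊕0⊕0⊕1⊕0⊕1⊕1⊕1 = 0
s16 (pos 16,17,18,19,20,21,22,23,24,25,26,27,28,29,30,31): 1⊕1⊕1⊕0⊕0⊕1⊕1⊕0⊕0⊕0⊕0⊕1⊕0⊕1⊕1⊕1 = 1
Syndrome s16…s1 = 10111 → error at position 23.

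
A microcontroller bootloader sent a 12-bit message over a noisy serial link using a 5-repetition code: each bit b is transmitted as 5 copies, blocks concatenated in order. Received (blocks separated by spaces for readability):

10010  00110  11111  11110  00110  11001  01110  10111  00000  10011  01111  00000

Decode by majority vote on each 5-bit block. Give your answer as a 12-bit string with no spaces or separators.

001101110110

Block 1 (10010): 2 ones → 0
Block 2 (00110): 2 ones → 0
Block 3 (11111): 5 ones → 1
Block 4 (11110): 4 ones → 1
Block 5 (00110): 2 ones → 0
Block 6 (11001): 3 ones → 1
Block 7 (01110): 3 ones → 1
Block 8 (10111): 4 ones → 1
Block 9 (00000): 0 ones → 0
Block 10 (10011): 3 ones → 1
Block 11 (01111): 4 ones → 1
Block 12 (00000): 0 ones → 0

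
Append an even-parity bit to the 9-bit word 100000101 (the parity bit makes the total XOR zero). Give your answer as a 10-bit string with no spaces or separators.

1000001011

XOR of the 9 data bits: 1⊕0⊕0⊕0⊕0⊕0⊕1⊕0⊕1 = 1
Parity bit = 1 (so all 10 bits XOR to 0).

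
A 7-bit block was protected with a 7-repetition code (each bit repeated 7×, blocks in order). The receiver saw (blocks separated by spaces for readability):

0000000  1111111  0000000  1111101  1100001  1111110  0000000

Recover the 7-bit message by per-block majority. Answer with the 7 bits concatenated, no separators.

0101010

Block 1 (0000000): 0 ones → 0
Block 2 (1111111): 7 ones → 1
Block 3 (0000000): 0 ones → 0
Block 4 (1111101): 6 ones → 1
Block 5 (1100001): 3 ones → 0
Block 6 (1111110): 6 ones → 1
Block 7 (0000000): 0 ones → 0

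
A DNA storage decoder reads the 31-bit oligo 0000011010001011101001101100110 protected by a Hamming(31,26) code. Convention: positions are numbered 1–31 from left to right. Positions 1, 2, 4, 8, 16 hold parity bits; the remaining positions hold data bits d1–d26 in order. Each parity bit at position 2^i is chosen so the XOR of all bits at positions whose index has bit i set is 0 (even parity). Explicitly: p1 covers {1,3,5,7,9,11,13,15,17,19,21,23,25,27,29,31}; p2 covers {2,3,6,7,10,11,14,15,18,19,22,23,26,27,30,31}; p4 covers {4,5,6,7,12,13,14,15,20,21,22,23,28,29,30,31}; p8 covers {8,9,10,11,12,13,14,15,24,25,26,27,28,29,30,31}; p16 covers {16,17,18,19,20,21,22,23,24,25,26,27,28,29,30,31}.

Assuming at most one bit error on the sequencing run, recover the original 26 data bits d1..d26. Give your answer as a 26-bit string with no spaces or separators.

s1 (pos 1,3,5,7,9,11,13,15,17,19,21,23,25,27,29,31): 0⊕0⊕0⊕1⊕1⊕0⊕1⊕1⊕1⊕1⊕0⊕1⊕1⊕0⊕1⊕0 = 1
s2 (pos 2,3,6,7,10,11,14,15,18,19,22,23,26,27,30,31): 0⊕0⊕1⊕1⊕0⊕0⊕0⊕1⊕0⊕1⊕1⊕1⊕1⊕0⊕1⊕0 = 0
s4 (pos 4,5,6,7,12,13,14,15,20,21,22,23,28,29,30,31): 0⊕0⊕1⊕1⊕0⊕1⊕0⊕1⊕0⊕0⊕1⊕1⊕0⊕1⊕1⊕0 = 0
s8 (pos 8,9,10,11,12,13,14,15,24,25,26,27,28,29,30,31): 0⊕1⊕0⊕0⊕0⊕1⊕0⊕1⊕0⊕1⊕1⊕0⊕0⊕1⊕1⊕0 = 1
s16 (pos 16,17,18,19,20,21,22,23,24,25,26,27,28,29,30,31): 1⊕1⊕0⊕1⊕0⊕0⊕1⊕1⊕0⊕1⊕1⊕0⊕0⊕1⊕1⊕0 = 1
Syndrome s16…s1 = 11001 → error at position 25.
Flip position 25: 0000011010001011101001101100110 → 0000011010001011101001100100110
Read data bits from positions 3,5,6,7,9,10,11,12,13,14,15,17,18,19,20,21,22,23,24,25,26,27,28,29,30,31: 00111000101101001100100110

00111000101101001100100110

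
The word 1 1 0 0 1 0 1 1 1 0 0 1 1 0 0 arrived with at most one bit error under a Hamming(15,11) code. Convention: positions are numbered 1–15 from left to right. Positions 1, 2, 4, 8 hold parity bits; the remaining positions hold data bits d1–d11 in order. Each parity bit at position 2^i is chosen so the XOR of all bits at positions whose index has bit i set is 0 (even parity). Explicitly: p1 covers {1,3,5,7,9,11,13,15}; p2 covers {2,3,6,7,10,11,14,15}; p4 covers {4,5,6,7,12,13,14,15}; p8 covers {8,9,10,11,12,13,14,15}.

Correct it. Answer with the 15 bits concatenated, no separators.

010010111001100

s1 (pos 1,3,5,7,9,11,13,15): 1⊕0⊕1⊕1⊕1⊕0⊕1⊕0 = 1
s2 (pos 2,3,6,7,10,11,14,15): 1⊕0⊕0⊕1⊕0⊕0⊕0⊕0 = 0
s4 (pos 4,5,6,7,12,13,14,15): 0⊕1⊕0⊕1⊕1⊕1⊕0⊕0 = 0
s8 (pos 8,9,10,11,12,13,14,15): 1⊕1⊕0⊕0⊕1⊕1⊕0⊕0 = 0
Syndrome s8…s1 = 0001 → error at position 1.
Flip position 1: 110010111001100 → 010010111001100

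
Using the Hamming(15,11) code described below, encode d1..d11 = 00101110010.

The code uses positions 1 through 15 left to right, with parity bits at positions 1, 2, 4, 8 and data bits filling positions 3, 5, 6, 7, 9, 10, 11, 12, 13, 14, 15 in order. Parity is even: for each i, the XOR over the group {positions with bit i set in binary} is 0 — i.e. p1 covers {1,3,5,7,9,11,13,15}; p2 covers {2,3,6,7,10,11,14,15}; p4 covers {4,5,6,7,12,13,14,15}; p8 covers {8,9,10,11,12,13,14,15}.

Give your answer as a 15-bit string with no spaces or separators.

000001001110010

Place data at non-parity positions: p1 p2 0 p4 0 1 0 p8 1 1 1 0 0 1 0
p1 (pos 1,3,5,7,9,11,13,15): XOR of data positions = 0⊕0⊕0⊕1⊕1⊕0⊕0 = 0
p2 (pos 2,3,6,7,10,11,14,15): XOR of data positions = 0⊕1⊕0⊕1⊕1⊕1⊕0 = 0
p4 (pos 4,5,6,7,12,13,14,15): XOR of data positions = 0⊕1⊕0⊕0⊕0⊕1⊕0 = 0
p8 (pos 8,9,10,11,12,13,14,15): XOR of data positions = 1⊕1⊕1⊕0⊕0⊕1⊕0 = 0
Codeword: 000001001110010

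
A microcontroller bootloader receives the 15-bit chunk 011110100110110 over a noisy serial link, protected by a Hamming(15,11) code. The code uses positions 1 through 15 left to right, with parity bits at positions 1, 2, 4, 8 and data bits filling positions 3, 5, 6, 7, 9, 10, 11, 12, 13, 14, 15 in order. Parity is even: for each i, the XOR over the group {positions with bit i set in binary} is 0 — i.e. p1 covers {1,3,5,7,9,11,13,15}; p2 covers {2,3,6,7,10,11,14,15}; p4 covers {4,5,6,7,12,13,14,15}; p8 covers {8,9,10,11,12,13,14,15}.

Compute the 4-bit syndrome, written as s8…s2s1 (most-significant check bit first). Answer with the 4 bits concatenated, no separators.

0101

s1 (pos 1,3,5,7,9,11,13,15): 0⊕1⊕1⊕1⊕0⊕1⊕1⊕0 = 1
s2 (pos 2,3,6,7,10,11,14,15): 1⊕1⊕0⊕1⊕1⊕1⊕1⊕0 = 0
s4 (pos 4,5,6,7,12,13,14,15): 1⊕1⊕0⊕1⊕0⊕1⊕1⊕0 = 1
s8 (pos 8,9,10,11,12,13,14,15): 0⊕0⊕1⊕1⊕0⊕1⊕1⊕0 = 0
Syndrome s8…s1 = 0101 → error at position 5.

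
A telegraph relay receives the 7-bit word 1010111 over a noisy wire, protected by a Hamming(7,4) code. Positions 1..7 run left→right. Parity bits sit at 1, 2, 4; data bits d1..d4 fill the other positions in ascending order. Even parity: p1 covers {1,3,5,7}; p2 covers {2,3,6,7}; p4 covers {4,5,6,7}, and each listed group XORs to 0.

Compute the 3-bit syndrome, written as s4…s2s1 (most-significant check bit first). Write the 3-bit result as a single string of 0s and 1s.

110

s1 (pos 1,3,5,7): 1⊕1⊕1⊕1 = 0
s2 (pos 2,3,6,7): 0⊕1⊕1⊕1 = 1
s4 (pos 4,5,6,7): 0⊕1⊕1⊕1 = 1
Syndrome s4…s1 = 110 → error at position 6.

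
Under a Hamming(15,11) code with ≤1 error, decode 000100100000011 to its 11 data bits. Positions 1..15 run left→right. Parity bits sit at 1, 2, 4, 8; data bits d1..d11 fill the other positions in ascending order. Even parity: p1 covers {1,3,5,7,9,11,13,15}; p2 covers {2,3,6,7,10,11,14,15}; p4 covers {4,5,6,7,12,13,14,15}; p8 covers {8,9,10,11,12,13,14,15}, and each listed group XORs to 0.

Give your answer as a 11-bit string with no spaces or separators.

s1 (pos 1,3,5,7,9,11,13,15): 0⊕0⊕0⊕1⊕0⊕0⊕0⊕1 = 0
s2 (pos 2,3,6,7,10,11,14,15): 0⊕0⊕0⊕1⊕0⊕0⊕1⊕1 = 1
s4 (pos 4,5,6,7,12,13,14,15): 1⊕0⊕0⊕1⊕0⊕0⊕1⊕1 = 0
s8 (pos 8,9,10,11,12,13,14,15): 0⊕0⊕0⊕0⊕0⊕0⊕1⊕1 = 0
Syndrome s8…s1 = 0010 → error at position 2.
Flip position 2: 000100100000011 → 010100100000011
Read data bits from positions 3,5,6,7,9,10,11,12,13,14,15: 00010000011

00010000011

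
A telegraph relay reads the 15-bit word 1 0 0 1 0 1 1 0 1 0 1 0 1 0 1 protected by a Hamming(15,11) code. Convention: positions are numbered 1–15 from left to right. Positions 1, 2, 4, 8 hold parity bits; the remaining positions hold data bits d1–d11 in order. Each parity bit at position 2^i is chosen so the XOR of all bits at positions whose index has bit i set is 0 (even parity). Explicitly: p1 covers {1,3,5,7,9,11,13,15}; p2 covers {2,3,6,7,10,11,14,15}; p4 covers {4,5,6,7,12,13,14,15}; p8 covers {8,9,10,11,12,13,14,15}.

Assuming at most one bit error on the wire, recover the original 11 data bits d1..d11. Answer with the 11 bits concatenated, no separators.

s1 (pos 1,3,5,7,9,11,13,15): 1⊕0⊕0⊕1⊕1⊕1⊕1⊕1 = 0
s2 (pos 2,3,6,7,10,11,14,15): 0⊕0⊕1⊕1⊕0⊕1⊕0⊕1 = 0
s4 (pos 4,5,6,7,12,13,14,15): 1⊕0⊕1⊕1⊕0⊕1⊕0⊕1 = 1
s8 (pos 8,9,10,11,12,13,14,15): 0⊕1⊕0⊕1⊕0⊕1⊕0⊕1 = 0
Syndrome s8…s1 = 0100 → error at position 4.
Flip position 4: 100101101010101 → 100001101010101
Read data bits from positions 3,5,6,7,9,10,11,12,13,14,15: 00111010101

00111010101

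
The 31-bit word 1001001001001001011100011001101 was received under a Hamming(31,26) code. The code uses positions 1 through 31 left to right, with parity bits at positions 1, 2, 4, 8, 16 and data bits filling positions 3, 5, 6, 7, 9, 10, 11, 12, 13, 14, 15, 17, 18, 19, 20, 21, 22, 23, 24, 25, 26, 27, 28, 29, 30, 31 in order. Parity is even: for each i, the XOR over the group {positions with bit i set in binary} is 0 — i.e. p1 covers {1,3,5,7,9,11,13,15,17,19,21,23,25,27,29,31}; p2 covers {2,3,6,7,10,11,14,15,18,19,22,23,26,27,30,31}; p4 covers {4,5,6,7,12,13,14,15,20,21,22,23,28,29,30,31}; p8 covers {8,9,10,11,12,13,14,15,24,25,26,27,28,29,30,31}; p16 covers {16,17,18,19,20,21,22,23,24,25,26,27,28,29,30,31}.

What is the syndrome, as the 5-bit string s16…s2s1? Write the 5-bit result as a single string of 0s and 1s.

s1 (pos 1,3,5,7,9,11,13,15,17,19,21,23,25,27,29,31): 1⊕0⊕0⊕1⊕0⊕0⊕1⊕0⊕0⊕1⊕0⊕0⊕1⊕0⊕1⊕1 = 1
s2 (pos 2,3,6,7,10,11,14,15,18,19,22,23,26,27,30,31): 0⊕0⊕0⊕1⊕1⊕0⊕0⊕0⊕1⊕1⊕0⊕0⊕0⊕0⊕0⊕1 = 1
s4 (pos 4,5,6,7,12,13,14,15,20,21,22,23,28,29,30,31): 1⊕0⊕0⊕1⊕0⊕1⊕0⊕0⊕1⊕0⊕0⊕0⊕1⊕1⊕0⊕1 = 1
s8 (pos 8,9,10,11,12,13,14,15,24,25,26,27,28,29,30,31): 0⊕0⊕1⊕0⊕0⊕1⊕0⊕0⊕1⊕1⊕0⊕0⊕1⊕1⊕0⊕1 = 1
s16 (pos 16,17,18,19,20,21,22,23,24,25,26,27,28,29,30,31): 1⊕0⊕1⊕1⊕1⊕0⊕0⊕0⊕1⊕1⊕0⊕0⊕1⊕1⊕0⊕1 = 1
Syndrome s16…s1 = 11111 → error at position 31.

11111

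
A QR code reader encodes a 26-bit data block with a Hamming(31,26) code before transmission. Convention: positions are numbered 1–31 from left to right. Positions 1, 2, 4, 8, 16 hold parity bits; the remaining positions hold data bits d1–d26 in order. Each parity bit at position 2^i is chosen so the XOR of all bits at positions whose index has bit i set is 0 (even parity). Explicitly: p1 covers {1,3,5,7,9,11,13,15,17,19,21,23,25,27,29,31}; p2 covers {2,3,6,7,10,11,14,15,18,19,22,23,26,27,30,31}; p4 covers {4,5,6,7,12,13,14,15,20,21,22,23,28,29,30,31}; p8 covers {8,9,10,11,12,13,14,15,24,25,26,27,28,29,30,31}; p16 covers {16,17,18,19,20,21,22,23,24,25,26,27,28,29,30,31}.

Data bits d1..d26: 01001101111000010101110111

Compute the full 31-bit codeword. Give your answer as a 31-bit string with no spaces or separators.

Place data at non-parity positions: p1 p2 0 p4 1 0 0 p8 1 1 0 1 1 1 1 p16 0 0 0 0 1 0 1 0 1 1 1 0 1 1 1
p1 (pos 1,3,5,7,9,11,13,15,17,19,21,23,25,27,29,31): XOR of data positions = 0⊕1⊕0⊕1⊕0⊕1⊕1⊕0⊕0⊕1⊕1⊕1⊕1⊕1⊕1 = 0
p2 (pos 2,3,6,7,10,11,14,15,18,19,22,23,26,27,30,31): XOR of data positions = 0⊕0⊕0⊕1⊕0⊕1⊕1⊕0⊕0⊕0⊕1⊕1⊕1⊕1⊕1 = 0
p4 (pos 4,5,6,7,12,13,14,15,20,21,22,23,28,29,30,31): XOR of data positions = 1⊕0⊕0⊕1⊕1⊕1⊕1⊕0⊕1⊕0⊕1⊕0⊕1⊕1⊕1 = 0
p8 (pos 8,9,10,11,12,13,14,15,24,25,26,27,28,29,30,31): XOR of data positions = 1⊕1⊕0⊕1⊕1⊕1⊕1⊕0⊕1⊕1⊕1⊕0⊕1⊕1⊕1 = 0
p16 (pos 16,17,18,19,20,21,22,23,24,25,26,27,28,29,30,31): XOR of data positions = 0⊕0⊕0⊕0⊕1⊕0⊕1⊕0⊕1⊕1⊕1⊕0⊕1⊕1⊕1 = 0
Codeword: 0000100011011110000010101110111

0000100011011110000010101110111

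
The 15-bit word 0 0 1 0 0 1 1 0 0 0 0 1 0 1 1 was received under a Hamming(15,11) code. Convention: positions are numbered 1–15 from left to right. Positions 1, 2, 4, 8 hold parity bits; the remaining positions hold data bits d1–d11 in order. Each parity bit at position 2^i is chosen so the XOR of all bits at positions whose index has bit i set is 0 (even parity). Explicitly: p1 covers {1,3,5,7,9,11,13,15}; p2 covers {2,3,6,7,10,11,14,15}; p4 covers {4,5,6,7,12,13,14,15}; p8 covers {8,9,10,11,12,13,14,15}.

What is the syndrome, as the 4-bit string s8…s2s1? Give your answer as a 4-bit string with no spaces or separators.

s1 (pos 1,3,5,7,9,11,13,15): 0⊕1⊕0⊕1⊕0⊕0⊕0⊕1 = 1
s2 (pos 2,3,6,7,10,11,14,15): 0⊕1⊕1⊕1⊕0⊕0⊕1⊕1 = 1
s4 (pos 4,5,6,7,12,13,14,15): 0⊕0⊕1⊕1⊕1⊕0⊕1⊕1 = 1
s8 (pos 8,9,10,11,12,13,14,15): 0⊕0⊕0⊕0⊕1⊕0⊕1⊕1 = 1
Syndrome s8…s1 = 1111 → error at position 15.

1111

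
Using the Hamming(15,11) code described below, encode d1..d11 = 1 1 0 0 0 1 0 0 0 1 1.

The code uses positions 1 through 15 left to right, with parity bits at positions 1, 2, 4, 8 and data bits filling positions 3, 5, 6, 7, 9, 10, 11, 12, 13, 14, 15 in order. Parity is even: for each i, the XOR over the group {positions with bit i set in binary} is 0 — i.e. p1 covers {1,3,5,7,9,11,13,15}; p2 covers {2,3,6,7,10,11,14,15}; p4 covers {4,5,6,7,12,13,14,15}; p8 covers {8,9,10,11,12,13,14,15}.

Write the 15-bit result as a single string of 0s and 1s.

101110010100011

Place data at non-parity positions: p1 p2 1 p4 1 0 0 p8 0 1 0 0 0 1 1
p1 (pos 1,3,5,7,9,11,13,15): XOR of data positions = 1⊕1⊕0⊕0⊕0⊕0⊕1 = 1
p2 (pos 2,3,6,7,10,11,14,15): XOR of data positions = 1⊕0⊕0⊕1⊕0⊕1⊕1 = 0
p4 (pos 4,5,6,7,12,13,14,15): XOR of data positions = 1⊕0⊕0⊕0⊕0⊕1⊕1 = 1
p8 (pos 8,9,10,11,12,13,14,15): XOR of data positions = 0⊕1⊕0⊕0⊕0⊕1⊕1 = 1
Codeword: 101110010100011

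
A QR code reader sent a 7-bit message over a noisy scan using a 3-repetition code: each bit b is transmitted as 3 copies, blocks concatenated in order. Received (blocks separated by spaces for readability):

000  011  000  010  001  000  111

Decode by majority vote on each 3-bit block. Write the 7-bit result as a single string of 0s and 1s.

Block 1 (000): 0 ones → 0
Block 2 (011): 2 ones → 1
Block 3 (000): 0 ones → 0
Block 4 (010): 1 one → 0
Block 5 (001): 1 one → 0
Block 6 (000): 0 ones → 0
Block 7 (111): 3 ones → 1

0100001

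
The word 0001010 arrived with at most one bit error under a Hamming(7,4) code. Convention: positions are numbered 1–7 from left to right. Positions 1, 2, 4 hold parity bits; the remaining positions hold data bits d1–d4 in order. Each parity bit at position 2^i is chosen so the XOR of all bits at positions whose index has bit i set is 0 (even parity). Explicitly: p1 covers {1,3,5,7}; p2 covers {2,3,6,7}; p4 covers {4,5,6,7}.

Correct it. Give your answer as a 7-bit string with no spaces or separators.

s1 (pos 1,3,5,7): 0⊕0⊕0⊕0 = 0
s2 (pos 2,3,6,7): 0⊕0⊕1⊕0 = 1
s4 (pos 4,5,6,7): 1⊕0⊕1⊕0 = 0
Syndrome s4…s1 = 010 → error at position 2.
Flip position 2: 0001010 → 0101010

0101010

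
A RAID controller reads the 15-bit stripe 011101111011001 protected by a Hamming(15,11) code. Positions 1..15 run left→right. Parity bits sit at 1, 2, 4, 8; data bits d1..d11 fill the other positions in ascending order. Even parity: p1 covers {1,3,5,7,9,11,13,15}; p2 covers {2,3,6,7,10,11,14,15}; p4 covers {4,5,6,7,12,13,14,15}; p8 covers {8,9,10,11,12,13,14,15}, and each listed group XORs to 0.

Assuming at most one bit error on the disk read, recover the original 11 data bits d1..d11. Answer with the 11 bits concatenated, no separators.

s1 (pos 1,3,5,7,9,11,13,15): 0⊕1⊕0⊕1⊕1⊕1⊕0⊕1 = 1
s2 (pos 2,3,6,7,10,11,14,15): 1⊕1⊕1⊕1⊕0⊕1⊕0⊕1 = 0
s4 (pos 4,5,6,7,12,13,14,15): 1⊕0⊕1⊕1⊕1⊕0⊕0⊕1 = 1
s8 (pos 8,9,10,11,12,13,14,15): 1⊕1⊕0⊕1⊕1⊕0⊕0⊕1 = 1
Syndrome s8…s1 = 1101 → error at position 13.
Flip position 13: 011101111011001 → 011101111011101
Read data bits from positions 3,5,6,7,9,10,11,12,13,14,15: 10111011101

10111011101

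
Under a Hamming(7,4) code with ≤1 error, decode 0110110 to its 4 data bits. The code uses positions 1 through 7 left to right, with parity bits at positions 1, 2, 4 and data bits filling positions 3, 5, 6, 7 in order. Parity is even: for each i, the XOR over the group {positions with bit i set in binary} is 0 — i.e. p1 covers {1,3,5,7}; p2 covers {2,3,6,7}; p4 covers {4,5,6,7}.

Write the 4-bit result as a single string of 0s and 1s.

1110

s1 (pos 1,3,5,7): 0⊕1⊕1⊕0 = 0
s2 (pos 2,3,6,7): 1⊕1⊕1⊕0 = 1
s4 (pos 4,5,6,7): 0⊕1⊕1⊕0 = 0
Syndrome s4…s1 = 010 → error at position 2.
Flip position 2: 0110110 → 0010110
Read data bits from positions 3,5,6,7: 1110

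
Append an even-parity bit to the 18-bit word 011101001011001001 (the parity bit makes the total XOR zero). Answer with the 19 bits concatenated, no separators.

XOR of the 18 data bits: 0⊕1⊕1⊕1⊕0⊕1⊕0⊕0⊕1⊕0⊕1⊕1⊕0⊕0⊕1⊕0⊕0⊕1 = 1
Parity bit = 1 (so all 19 bits XOR to 0).

0111010010110010011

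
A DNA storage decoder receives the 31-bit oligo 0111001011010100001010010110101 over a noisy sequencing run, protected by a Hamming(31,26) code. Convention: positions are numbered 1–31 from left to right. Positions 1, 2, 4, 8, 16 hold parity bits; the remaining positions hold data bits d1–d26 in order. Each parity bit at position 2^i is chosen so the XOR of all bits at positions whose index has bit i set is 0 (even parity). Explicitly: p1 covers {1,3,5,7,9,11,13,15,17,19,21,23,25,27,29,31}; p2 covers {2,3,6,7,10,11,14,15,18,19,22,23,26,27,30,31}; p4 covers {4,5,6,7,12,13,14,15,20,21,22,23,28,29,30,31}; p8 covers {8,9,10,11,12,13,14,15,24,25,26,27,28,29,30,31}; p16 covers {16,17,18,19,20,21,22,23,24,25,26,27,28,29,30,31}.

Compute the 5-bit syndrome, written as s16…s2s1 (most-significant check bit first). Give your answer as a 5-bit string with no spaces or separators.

s1 (pos 1,3,5,7,9,11,13,15,17,19,21,23,25,27,29,31): 0⊕1⊕0⊕1⊕1⊕0⊕0⊕0⊕0⊕1⊕1⊕0⊕0⊕1⊕1⊕1 = 0
s2 (pos 2,3,6,7,10,11,14,15,18,19,22,23,26,27,30,31): 1⊕1⊕0⊕1⊕1⊕0⊕1⊕0⊕0⊕1⊕0⊕0⊕1⊕1⊕0⊕1 = 1
s4 (pos 4,5,6,7,12,13,14,15,20,21,22,23,28,29,30,31): 1⊕0⊕0⊕1⊕1⊕0⊕1⊕0⊕0⊕1⊕0⊕0⊕0⊕1⊕0⊕1 = 1
s8 (pos 8,9,10,11,12,13,14,15,24,25,26,27,28,29,30,31): 0⊕1⊕1⊕0⊕1⊕0⊕1⊕0⊕1⊕0⊕1⊕1⊕0⊕1⊕0⊕1 = 1
s16 (pos 16,17,18,19,20,21,22,23,24,25,26,27,28,29,30,31): 0⊕0⊕0⊕1⊕0⊕1⊕0⊕0⊕1⊕0⊕1⊕1⊕0⊕1⊕0⊕1 = 1
Syndrome s16…s1 = 11110 → error at position 30.

11110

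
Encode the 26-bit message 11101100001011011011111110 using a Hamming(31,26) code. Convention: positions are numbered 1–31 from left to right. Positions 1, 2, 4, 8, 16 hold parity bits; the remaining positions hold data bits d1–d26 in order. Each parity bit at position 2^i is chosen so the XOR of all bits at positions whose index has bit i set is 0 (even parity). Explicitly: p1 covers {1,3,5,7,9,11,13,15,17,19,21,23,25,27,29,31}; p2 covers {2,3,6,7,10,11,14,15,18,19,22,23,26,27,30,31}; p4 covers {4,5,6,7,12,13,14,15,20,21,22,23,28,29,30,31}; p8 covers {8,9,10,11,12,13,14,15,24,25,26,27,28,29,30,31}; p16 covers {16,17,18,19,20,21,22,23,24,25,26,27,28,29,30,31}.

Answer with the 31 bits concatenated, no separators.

Place data at non-parity positions: p1 p2 1 p4 1 1 0 p8 1 1 0 0 0 0 1 p16 0 1 1 0 1 1 0 1 1 1 1 1 1 1 0
p1 (pos 1,3,5,7,9,11,13,15,17,19,21,23,25,27,29,31): XOR of data positions = 1⊕1⊕0⊕1⊕0⊕0⊕1⊕0⊕1⊕1⊕0⊕1⊕1⊕1⊕0 = 1
p2 (pos 2,3,6,7,10,11,14,15,18,19,22,23,26,27,30,31): XOR of data positions = 1⊕1⊕0⊕1⊕0⊕0⊕1⊕1⊕1⊕1⊕0⊕1⊕1⊕1⊕0 = 0
p4 (pos 4,5,6,7,12,13,14,15,20,21,22,23,28,29,30,31): XOR of data positions = 1⊕1⊕0⊕0⊕0⊕0⊕1⊕0⊕1⊕1⊕0⊕1⊕1⊕1⊕0 = 0
p8 (pos 8,9,10,11,12,13,14,15,24,25,26,27,28,29,30,31): XOR of data positions = 1⊕1⊕0⊕0⊕0⊕0⊕1⊕1⊕1⊕1⊕1⊕1⊕1⊕1⊕0 = 0
p16 (pos 16,17,18,19,20,21,22,23,24,25,26,27,28,29,30,31): XOR of data positions = 0⊕1⊕1⊕0⊕1⊕1⊕0⊕1⊕1⊕1⊕1⊕1⊕1⊕1⊕0 = 1
Codeword: 1010110011000011011011011111110

1010110011000011011011011111110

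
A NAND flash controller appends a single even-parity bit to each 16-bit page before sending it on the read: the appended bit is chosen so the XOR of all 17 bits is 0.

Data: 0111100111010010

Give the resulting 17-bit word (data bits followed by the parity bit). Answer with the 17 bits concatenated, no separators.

XOR of the 16 data bits: 0⊕1⊕1⊕1⊕1⊕0⊕0⊕1⊕1⊕1⊕0⊕1⊕0⊕0⊕1⊕0 = 1
Parity bit = 1 (so all 17 bits XOR to 0).

01111001110100101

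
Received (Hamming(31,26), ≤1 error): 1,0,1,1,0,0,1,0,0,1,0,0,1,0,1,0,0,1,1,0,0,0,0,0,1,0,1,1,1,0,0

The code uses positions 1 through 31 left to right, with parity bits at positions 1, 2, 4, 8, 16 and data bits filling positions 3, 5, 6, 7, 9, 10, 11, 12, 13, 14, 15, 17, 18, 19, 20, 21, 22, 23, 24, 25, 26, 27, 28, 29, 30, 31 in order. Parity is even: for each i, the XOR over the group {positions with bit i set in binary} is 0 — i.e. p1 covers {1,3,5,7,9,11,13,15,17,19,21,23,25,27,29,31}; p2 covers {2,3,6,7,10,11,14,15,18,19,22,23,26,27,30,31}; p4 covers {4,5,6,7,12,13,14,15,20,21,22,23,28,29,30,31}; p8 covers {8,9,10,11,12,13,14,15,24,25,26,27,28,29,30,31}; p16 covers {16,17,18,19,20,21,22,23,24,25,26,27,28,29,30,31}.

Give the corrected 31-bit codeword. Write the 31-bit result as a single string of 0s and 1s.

s1 (pos 1,3,5,7,9,11,13,15,17,19,21,23,25,27,29,31): 1⊕1⊕0⊕1⊕0⊕0⊕1⊕1⊕0⊕1⊕0⊕0⊕1⊕1⊕1⊕0 = 1
s2 (pos 2,3,6,7,10,11,14,15,18,19,22,23,26,27,30,31): 0⊕1⊕0⊕1⊕1⊕0⊕0⊕1⊕1⊕1⊕0⊕0⊕0⊕1⊕0⊕0 = 1
s4 (pos 4,5,6,7,12,13,14,15,20,21,22,23,28,29,30,31): 1⊕0⊕0⊕1⊕0⊕1⊕0⊕1⊕0⊕0⊕0⊕0⊕1⊕1⊕0⊕0 = 0
s8 (pos 8,9,10,11,12,13,14,15,24,25,26,27,28,29,30,31): 0⊕0⊕1⊕0⊕0⊕1⊕0⊕1⊕0⊕1⊕0⊕1⊕1⊕1⊕0⊕0 = 1
s16 (pos 16,17,18,19,20,21,22,23,24,25,26,27,28,29,30,31): 0⊕0⊕1⊕1⊕0⊕0⊕0⊕0⊕0⊕1⊕0⊕1⊕1⊕1⊕0⊕0 = 0
Syndrome s16…s1 = 01011 → error at position 11.
Flip position 11: 1011001001001010011000001011100 → 1011001001101010011000001011100

1011001001101010011000001011100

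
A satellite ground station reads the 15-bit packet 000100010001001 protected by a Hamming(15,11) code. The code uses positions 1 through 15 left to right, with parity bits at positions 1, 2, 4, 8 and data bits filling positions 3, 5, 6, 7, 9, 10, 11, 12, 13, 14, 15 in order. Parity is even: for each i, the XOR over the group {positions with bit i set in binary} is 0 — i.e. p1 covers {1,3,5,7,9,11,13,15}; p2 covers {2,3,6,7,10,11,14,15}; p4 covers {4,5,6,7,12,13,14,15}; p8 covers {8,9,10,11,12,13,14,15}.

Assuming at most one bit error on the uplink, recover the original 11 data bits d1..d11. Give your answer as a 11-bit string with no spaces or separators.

s1 (pos 1,3,5,7,9,11,13,15): 0⊕0⊕0⊕0⊕0⊕0⊕0⊕1 = 1
s2 (pos 2,3,6,7,10,11,14,15): 0⊕0⊕0⊕0⊕0⊕0⊕0⊕1 = 1
s4 (pos 4,5,6,7,12,13,14,15): 1⊕0⊕0⊕0⊕1⊕0⊕0⊕1 = 1
s8 (pos 8,9,10,11,12,13,14,15): 1⊕0⊕0⊕0⊕1⊕0⊕0⊕1 = 1
Syndrome s8…s1 = 1111 → error at position 15.
Flip position 15: 000100010001001 → 000100010001000
Read data bits from positions 3,5,6,7,9,10,11,12,13,14,15: 00000001000

00000001000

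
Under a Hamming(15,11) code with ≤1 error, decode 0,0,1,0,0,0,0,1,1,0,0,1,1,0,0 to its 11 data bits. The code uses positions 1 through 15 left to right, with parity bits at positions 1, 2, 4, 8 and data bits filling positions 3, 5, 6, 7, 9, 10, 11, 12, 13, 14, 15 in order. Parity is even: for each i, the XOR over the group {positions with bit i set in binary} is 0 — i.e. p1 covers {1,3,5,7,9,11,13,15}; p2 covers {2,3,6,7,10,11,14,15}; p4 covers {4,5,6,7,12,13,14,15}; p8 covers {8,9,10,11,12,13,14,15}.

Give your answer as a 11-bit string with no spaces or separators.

00001001100

s1 (pos 1,3,5,7,9,11,13,15): 0⊕1⊕0⊕0⊕1⊕0⊕1⊕0 = 1
s2 (pos 2,3,6,7,10,11,14,15): 0⊕1⊕0⊕0⊕0⊕0⊕0⊕0 = 1
s4 (pos 4,5,6,7,12,13,14,15): 0⊕0⊕0⊕0⊕1⊕1⊕0⊕0 = 0
s8 (pos 8,9,10,11,12,13,14,15): 1⊕1⊕0⊕0⊕1⊕1⊕0⊕0 = 0
Syndrome s8…s1 = 0011 → error at position 3.
Flip position 3: 001000011001100 → 000000011001100
Read data bits from positions 3,5,6,7,9,10,11,12,13,14,15: 00001001100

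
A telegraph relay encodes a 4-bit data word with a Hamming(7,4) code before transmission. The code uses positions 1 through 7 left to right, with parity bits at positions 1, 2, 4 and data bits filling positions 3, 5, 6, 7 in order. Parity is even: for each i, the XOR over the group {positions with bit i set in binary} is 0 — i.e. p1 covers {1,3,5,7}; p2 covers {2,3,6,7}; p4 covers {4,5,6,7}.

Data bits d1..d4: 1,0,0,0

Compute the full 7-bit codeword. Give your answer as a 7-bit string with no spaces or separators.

Place data at non-parity positions: p1 p2 1 p4 0 0 0
p1 (pos 1,3,5,7): XOR of data positions = 1⊕0⊕0 = 1
p2 (pos 2,3,6,7): XOR of data positions = 1⊕0⊕0 = 1
p4 (pos 4,5,6,7): XOR of data positions = 0⊕0⊕0 = 0
Codeword: 1110000

1110000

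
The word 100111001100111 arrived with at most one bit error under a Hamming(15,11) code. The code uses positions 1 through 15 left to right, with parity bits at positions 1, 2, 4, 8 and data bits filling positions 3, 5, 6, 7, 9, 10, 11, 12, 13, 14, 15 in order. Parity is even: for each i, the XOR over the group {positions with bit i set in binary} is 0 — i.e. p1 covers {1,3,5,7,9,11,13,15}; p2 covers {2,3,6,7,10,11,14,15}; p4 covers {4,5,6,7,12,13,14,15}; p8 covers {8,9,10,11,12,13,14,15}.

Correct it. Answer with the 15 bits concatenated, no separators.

100111000100111

s1 (pos 1,3,5,7,9,11,13,15): 1⊕0⊕1⊕0⊕1⊕0⊕1⊕1 = 1
s2 (pos 2,3,6,7,10,11,14,15): 0⊕0⊕1⊕0⊕1⊕0⊕1⊕1 = 0
s4 (pos 4,5,6,7,12,13,14,15): 1⊕1⊕1⊕0⊕0⊕1⊕1⊕1 = 0
s8 (pos 8,9,10,11,12,13,14,15): 0⊕1⊕1⊕0⊕0⊕1⊕1⊕1 = 1
Syndrome s8…s1 = 1001 → error at position 9.
Flip position 9: 100111001100111 → 100111000100111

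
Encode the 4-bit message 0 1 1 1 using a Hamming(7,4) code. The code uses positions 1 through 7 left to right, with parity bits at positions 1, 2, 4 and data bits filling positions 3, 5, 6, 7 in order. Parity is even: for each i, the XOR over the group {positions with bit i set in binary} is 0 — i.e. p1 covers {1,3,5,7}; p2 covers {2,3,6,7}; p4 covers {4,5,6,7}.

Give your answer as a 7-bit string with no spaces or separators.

0001111

Place data at non-parity positions: p1 p2 0 p4 1 1 1
p1 (pos 1,3,5,7): XOR of data positions = 0⊕1⊕1 = 0
p2 (pos 2,3,6,7): XOR of data positions = 0⊕1⊕1 = 0
p4 (pos 4,5,6,7): XOR of data positions = 1⊕1⊕1 = 1
Codeword: 0001111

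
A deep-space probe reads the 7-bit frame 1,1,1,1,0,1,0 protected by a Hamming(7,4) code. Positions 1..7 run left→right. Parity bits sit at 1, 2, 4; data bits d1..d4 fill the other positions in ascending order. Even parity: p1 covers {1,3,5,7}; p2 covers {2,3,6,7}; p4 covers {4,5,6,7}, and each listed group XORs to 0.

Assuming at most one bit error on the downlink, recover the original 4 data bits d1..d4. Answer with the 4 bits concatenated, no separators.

1010

s1 (pos 1,3,5,7): 1⊕1⊕0⊕0 = 0
s2 (pos 2,3,6,7): 1⊕1⊕1⊕0 = 1
s4 (pos 4,5,6,7): 1⊕0⊕1⊕0 = 0
Syndrome s4…s1 = 010 → error at position 2.
Flip position 2: 1111010 → 1011010
Read data bits from positions 3,5,6,7: 1010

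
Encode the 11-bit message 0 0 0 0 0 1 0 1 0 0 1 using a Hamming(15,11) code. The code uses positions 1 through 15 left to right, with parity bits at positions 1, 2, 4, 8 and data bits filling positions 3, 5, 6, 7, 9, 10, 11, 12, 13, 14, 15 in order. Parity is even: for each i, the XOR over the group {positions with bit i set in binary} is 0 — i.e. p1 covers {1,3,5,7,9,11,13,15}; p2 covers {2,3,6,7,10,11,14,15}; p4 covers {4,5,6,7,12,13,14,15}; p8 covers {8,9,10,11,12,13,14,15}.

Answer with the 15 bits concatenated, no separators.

100000010101001

Place data at non-parity positions: p1 p2 0 p4 0 0 0 p8 0 1 0 1 0 0 1
p1 (pos 1,3,5,7,9,11,13,15): XOR of data positions = 0⊕0⊕0⊕0⊕0⊕0⊕1 = 1
p2 (pos 2,3,6,7,10,11,14,15): XOR of data positions = 0⊕0⊕0⊕1⊕0⊕0⊕1 = 0
p4 (pos 4,5,6,7,12,13,14,15): XOR of data positions = 0⊕0⊕0⊕1⊕0⊕0⊕1 = 0
p8 (pos 8,9,10,11,12,13,14,15): XOR of data positions = 0⊕1⊕0⊕1⊕0⊕0⊕1 = 1
Codeword: 100000010101001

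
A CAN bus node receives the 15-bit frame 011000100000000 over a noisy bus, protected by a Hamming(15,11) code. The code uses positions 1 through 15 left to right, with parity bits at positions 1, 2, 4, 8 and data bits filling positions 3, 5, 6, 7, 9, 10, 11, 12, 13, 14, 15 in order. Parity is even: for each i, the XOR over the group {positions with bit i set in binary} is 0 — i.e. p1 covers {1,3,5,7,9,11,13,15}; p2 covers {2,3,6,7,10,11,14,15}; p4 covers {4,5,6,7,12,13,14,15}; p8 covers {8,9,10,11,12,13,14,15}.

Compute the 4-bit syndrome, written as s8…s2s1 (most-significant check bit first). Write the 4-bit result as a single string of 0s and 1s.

s1 (pos 1,3,5,7,9,11,13,15): 0⊕1⊕0⊕1⊕0⊕0⊕0⊕0 = 0
s2 (pos 2,3,6,7,10,11,14,15): 1⊕1⊕0⊕1⊕0⊕0⊕0⊕0 = 1
s4 (pos 4,5,6,7,12,13,14,15): 0⊕0⊕0⊕1⊕0⊕0⊕0⊕0 = 1
s8 (pos 8,9,10,11,12,13,14,15): 0⊕0⊕0⊕0⊕0⊕0⊕0⊕0 = 0
Syndrome s8…s1 = 0110 → error at position 6.

0110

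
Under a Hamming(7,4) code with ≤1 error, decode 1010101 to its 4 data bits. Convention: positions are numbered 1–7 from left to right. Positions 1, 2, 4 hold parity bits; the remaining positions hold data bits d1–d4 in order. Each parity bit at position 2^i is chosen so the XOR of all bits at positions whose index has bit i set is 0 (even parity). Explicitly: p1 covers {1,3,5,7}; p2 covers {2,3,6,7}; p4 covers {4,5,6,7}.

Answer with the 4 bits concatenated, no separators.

s1 (pos 1,3,5,7): 1⊕1⊕1⊕1 = 0
s2 (pos 2,3,6,7): 0⊕1⊕0⊕1 = 0
s4 (pos 4,5,6,7): 0⊕1⊕0⊕1 = 0
Syndrome s4…s1 = 000 → no error.
Read data bits from positions 3,5,6,7: 1101

1101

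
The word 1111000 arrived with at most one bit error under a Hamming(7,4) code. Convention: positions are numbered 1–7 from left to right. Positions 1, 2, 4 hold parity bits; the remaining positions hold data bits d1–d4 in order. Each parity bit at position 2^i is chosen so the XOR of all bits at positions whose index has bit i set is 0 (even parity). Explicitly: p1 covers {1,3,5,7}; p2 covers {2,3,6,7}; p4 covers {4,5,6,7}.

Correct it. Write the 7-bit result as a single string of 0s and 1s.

s1 (pos 1,3,5,7): 1⊕1⊕0⊕0 = 0
s2 (pos 2,3,6,7): 1⊕1⊕0⊕0 = 0
s4 (pos 4,5,6,7): 1⊕0⊕0⊕0 = 1
Syndrome s4…s1 = 100 → error at position 4.
Flip position 4: 1111000 → 1110000

1110000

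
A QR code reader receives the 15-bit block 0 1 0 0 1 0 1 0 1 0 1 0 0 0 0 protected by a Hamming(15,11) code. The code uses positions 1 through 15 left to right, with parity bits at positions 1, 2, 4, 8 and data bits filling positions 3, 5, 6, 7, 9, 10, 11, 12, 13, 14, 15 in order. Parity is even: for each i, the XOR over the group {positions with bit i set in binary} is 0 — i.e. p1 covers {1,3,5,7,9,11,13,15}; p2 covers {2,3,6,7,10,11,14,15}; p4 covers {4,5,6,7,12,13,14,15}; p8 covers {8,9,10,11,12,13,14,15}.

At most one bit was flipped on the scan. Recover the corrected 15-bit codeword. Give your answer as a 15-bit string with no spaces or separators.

s1 (pos 1,3,5,7,9,11,13,15): 0⊕0⊕1⊕1⊕1⊕1⊕0⊕0 = 0
s2 (pos 2,3,6,7,10,11,14,15): 1⊕0⊕0⊕1⊕0⊕1⊕0⊕0 = 1
s4 (pos 4,5,6,7,12,13,14,15): 0⊕1⊕0⊕1⊕0⊕0⊕0⊕0 = 0
s8 (pos 8,9,10,11,12,13,14,15): 0⊕1⊕0⊕1⊕0⊕0⊕0⊕0 = 0
Syndrome s8…s1 = 0010 → error at position 2.
Flip position 2: 010010101010000 → 000010101010000

000010101010000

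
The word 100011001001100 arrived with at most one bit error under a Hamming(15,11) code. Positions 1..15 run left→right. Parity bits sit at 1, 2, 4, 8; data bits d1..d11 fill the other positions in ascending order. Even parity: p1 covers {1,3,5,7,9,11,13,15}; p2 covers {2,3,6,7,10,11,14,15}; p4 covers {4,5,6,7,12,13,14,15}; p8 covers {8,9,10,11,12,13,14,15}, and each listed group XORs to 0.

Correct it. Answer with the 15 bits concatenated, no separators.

s1 (pos 1,3,5,7,9,11,13,15): 1⊕0⊕1⊕0⊕1⊕0⊕1⊕0 = 0
s2 (pos 2,3,6,7,10,11,14,15): 0⊕0⊕1⊕0⊕0⊕0⊕0⊕0 = 1
s4 (pos 4,5,6,7,12,13,14,15): 0⊕1⊕1⊕0⊕1⊕1⊕0⊕0 = 0
s8 (pos 8,9,10,11,12,13,14,15): 0⊕1⊕0⊕0⊕1⊕1⊕0⊕0 = 1
Syndrome s8…s1 = 1010 → error at position 10.
Flip position 10: 100011001001100 → 100011001101100

100011001101100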